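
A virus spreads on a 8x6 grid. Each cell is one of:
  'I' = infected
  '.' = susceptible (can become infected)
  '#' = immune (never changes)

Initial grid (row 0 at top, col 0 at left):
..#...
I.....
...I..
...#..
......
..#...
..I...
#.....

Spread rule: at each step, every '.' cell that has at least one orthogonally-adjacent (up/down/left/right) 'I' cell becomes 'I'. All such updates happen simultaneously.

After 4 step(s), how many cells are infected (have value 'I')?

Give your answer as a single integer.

Step 0 (initial): 3 infected
Step 1: +9 new -> 12 infected
Step 2: +15 new -> 27 infected
Step 3: +13 new -> 40 infected
Step 4: +4 new -> 44 infected

Answer: 44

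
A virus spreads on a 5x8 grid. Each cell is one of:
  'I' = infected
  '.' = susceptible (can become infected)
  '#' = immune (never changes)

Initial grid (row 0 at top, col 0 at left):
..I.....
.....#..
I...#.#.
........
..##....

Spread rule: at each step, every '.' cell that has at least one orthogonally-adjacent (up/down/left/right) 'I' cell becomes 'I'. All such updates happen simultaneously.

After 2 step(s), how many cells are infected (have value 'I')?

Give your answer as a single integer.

Answer: 15

Derivation:
Step 0 (initial): 2 infected
Step 1: +6 new -> 8 infected
Step 2: +7 new -> 15 infected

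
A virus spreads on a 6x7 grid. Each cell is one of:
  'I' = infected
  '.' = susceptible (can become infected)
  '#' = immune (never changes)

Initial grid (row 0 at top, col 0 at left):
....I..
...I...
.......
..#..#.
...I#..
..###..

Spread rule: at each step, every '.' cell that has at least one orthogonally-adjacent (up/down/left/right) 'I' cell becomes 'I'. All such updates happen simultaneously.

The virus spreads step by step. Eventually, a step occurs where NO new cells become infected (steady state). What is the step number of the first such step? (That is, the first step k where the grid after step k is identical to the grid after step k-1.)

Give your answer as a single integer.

Step 0 (initial): 3 infected
Step 1: +7 new -> 10 infected
Step 2: +8 new -> 18 infected
Step 3: +8 new -> 26 infected
Step 4: +5 new -> 31 infected
Step 5: +1 new -> 32 infected
Step 6: +1 new -> 33 infected
Step 7: +2 new -> 35 infected
Step 8: +1 new -> 36 infected
Step 9: +0 new -> 36 infected

Answer: 9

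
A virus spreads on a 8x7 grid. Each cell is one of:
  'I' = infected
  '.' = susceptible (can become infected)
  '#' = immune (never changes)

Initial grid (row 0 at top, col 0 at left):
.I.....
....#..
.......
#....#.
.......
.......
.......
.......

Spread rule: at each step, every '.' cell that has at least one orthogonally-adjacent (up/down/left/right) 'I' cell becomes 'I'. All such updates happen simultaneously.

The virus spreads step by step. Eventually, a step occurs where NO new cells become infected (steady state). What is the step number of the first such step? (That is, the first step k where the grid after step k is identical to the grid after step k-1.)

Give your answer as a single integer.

Step 0 (initial): 1 infected
Step 1: +3 new -> 4 infected
Step 2: +4 new -> 8 infected
Step 3: +5 new -> 13 infected
Step 4: +4 new -> 17 infected
Step 5: +7 new -> 24 infected
Step 6: +7 new -> 31 infected
Step 7: +6 new -> 37 infected
Step 8: +6 new -> 43 infected
Step 9: +4 new -> 47 infected
Step 10: +3 new -> 50 infected
Step 11: +2 new -> 52 infected
Step 12: +1 new -> 53 infected
Step 13: +0 new -> 53 infected

Answer: 13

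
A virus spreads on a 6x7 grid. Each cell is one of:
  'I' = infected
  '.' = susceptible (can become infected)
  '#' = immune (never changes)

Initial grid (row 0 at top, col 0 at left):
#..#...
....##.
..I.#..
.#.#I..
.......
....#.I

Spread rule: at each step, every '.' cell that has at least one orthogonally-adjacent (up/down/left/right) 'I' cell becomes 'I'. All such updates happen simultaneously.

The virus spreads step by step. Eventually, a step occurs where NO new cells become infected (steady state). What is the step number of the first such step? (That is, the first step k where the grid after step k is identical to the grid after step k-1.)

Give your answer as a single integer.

Answer: 8

Derivation:
Step 0 (initial): 3 infected
Step 1: +8 new -> 11 infected
Step 2: +9 new -> 20 infected
Step 3: +7 new -> 27 infected
Step 4: +3 new -> 30 infected
Step 5: +2 new -> 32 infected
Step 6: +1 new -> 33 infected
Step 7: +1 new -> 34 infected
Step 8: +0 new -> 34 infected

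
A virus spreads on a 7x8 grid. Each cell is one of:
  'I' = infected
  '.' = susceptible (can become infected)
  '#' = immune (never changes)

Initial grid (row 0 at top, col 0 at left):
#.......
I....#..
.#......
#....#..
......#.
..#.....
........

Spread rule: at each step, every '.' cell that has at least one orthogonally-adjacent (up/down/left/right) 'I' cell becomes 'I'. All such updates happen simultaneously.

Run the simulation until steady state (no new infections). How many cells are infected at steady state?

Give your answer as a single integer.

Step 0 (initial): 1 infected
Step 1: +2 new -> 3 infected
Step 2: +2 new -> 5 infected
Step 3: +3 new -> 8 infected
Step 4: +4 new -> 12 infected
Step 5: +5 new -> 17 infected
Step 6: +5 new -> 22 infected
Step 7: +6 new -> 28 infected
Step 8: +9 new -> 37 infected
Step 9: +6 new -> 43 infected
Step 10: +3 new -> 46 infected
Step 11: +2 new -> 48 infected
Step 12: +1 new -> 49 infected
Step 13: +0 new -> 49 infected

Answer: 49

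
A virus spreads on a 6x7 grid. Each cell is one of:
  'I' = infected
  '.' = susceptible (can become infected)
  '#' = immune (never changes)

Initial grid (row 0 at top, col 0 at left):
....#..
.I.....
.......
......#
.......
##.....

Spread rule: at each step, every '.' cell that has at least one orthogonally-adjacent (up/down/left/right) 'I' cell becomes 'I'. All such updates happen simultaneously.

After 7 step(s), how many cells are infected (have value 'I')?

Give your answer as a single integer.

Step 0 (initial): 1 infected
Step 1: +4 new -> 5 infected
Step 2: +6 new -> 11 infected
Step 3: +6 new -> 17 infected
Step 4: +5 new -> 22 infected
Step 5: +6 new -> 28 infected
Step 6: +5 new -> 33 infected
Step 7: +2 new -> 35 infected

Answer: 35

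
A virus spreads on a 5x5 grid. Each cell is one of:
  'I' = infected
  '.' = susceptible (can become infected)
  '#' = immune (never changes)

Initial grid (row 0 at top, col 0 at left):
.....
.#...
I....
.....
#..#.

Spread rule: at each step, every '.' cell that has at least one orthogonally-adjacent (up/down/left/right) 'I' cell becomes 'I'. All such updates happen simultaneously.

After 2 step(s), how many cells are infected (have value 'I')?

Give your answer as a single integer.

Answer: 7

Derivation:
Step 0 (initial): 1 infected
Step 1: +3 new -> 4 infected
Step 2: +3 new -> 7 infected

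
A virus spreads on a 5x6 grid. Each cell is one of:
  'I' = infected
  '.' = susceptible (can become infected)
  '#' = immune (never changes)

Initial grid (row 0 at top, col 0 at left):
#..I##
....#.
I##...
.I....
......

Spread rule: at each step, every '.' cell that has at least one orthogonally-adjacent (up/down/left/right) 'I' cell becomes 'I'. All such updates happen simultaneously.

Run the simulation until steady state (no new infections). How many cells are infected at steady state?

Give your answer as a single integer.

Step 0 (initial): 3 infected
Step 1: +6 new -> 9 infected
Step 2: +7 new -> 16 infected
Step 3: +3 new -> 19 infected
Step 4: +3 new -> 22 infected
Step 5: +2 new -> 24 infected
Step 6: +0 new -> 24 infected

Answer: 24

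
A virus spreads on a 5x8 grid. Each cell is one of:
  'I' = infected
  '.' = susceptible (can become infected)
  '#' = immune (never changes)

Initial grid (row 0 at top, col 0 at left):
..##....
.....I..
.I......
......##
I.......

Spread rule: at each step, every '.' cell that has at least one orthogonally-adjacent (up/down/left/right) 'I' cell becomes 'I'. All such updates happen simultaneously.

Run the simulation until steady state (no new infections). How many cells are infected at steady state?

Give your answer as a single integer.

Step 0 (initial): 3 infected
Step 1: +10 new -> 13 infected
Step 2: +13 new -> 26 infected
Step 3: +7 new -> 33 infected
Step 4: +2 new -> 35 infected
Step 5: +1 new -> 36 infected
Step 6: +0 new -> 36 infected

Answer: 36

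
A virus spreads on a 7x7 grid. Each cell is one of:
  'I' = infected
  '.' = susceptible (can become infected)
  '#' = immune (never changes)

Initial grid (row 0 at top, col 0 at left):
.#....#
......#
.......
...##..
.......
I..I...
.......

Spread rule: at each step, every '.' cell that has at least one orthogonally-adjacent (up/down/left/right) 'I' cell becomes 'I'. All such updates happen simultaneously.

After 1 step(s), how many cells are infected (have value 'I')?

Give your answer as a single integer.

Step 0 (initial): 2 infected
Step 1: +7 new -> 9 infected

Answer: 9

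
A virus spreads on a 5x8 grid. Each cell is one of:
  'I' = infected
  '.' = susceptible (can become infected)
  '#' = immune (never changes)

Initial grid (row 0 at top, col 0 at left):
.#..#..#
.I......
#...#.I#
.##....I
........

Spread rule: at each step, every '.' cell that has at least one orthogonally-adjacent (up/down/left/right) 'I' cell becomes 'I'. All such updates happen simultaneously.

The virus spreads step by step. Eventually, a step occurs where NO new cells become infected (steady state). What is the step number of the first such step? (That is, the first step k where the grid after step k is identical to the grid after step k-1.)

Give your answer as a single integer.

Step 0 (initial): 3 infected
Step 1: +7 new -> 10 infected
Step 2: +9 new -> 19 infected
Step 3: +6 new -> 25 infected
Step 4: +2 new -> 27 infected
Step 5: +1 new -> 28 infected
Step 6: +1 new -> 29 infected
Step 7: +1 new -> 30 infected
Step 8: +1 new -> 31 infected
Step 9: +1 new -> 32 infected
Step 10: +0 new -> 32 infected

Answer: 10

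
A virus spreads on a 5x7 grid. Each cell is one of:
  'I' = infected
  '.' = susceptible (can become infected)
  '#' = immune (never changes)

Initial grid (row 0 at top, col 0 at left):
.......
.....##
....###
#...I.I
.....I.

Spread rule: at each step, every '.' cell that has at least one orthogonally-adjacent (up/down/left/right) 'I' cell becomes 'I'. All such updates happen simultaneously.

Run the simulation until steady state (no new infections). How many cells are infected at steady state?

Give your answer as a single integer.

Answer: 29

Derivation:
Step 0 (initial): 3 infected
Step 1: +4 new -> 7 infected
Step 2: +3 new -> 10 infected
Step 3: +4 new -> 14 infected
Step 4: +5 new -> 19 infected
Step 5: +5 new -> 24 infected
Step 6: +3 new -> 27 infected
Step 7: +2 new -> 29 infected
Step 8: +0 new -> 29 infected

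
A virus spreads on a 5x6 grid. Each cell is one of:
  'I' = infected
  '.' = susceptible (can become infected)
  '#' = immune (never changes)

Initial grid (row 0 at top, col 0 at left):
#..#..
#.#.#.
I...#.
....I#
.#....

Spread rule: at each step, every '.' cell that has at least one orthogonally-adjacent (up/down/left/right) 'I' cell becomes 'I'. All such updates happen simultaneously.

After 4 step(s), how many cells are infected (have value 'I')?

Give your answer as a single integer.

Answer: 18

Derivation:
Step 0 (initial): 2 infected
Step 1: +4 new -> 6 infected
Step 2: +8 new -> 14 infected
Step 3: +3 new -> 17 infected
Step 4: +1 new -> 18 infected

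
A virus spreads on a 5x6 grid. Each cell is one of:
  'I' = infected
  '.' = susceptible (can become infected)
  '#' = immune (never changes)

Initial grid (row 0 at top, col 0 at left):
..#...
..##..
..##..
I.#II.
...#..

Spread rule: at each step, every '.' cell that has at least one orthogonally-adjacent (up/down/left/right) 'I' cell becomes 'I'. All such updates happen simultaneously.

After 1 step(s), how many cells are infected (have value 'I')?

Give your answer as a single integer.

Answer: 9

Derivation:
Step 0 (initial): 3 infected
Step 1: +6 new -> 9 infected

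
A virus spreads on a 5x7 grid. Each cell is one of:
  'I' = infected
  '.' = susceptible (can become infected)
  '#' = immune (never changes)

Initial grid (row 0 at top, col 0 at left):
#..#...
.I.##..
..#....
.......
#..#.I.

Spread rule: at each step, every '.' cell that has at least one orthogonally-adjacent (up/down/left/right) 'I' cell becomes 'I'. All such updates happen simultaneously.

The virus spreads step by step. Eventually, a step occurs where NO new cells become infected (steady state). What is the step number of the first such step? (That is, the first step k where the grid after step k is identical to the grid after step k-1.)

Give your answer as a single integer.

Step 0 (initial): 2 infected
Step 1: +7 new -> 9 infected
Step 2: +6 new -> 15 infected
Step 3: +7 new -> 22 infected
Step 4: +4 new -> 26 infected
Step 5: +2 new -> 28 infected
Step 6: +0 new -> 28 infected

Answer: 6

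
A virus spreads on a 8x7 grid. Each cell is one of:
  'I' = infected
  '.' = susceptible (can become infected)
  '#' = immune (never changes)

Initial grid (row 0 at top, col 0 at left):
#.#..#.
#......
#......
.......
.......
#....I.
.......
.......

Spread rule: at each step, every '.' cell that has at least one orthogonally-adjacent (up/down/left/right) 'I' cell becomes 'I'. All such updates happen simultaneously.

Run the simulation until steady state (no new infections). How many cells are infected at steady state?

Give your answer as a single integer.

Answer: 50

Derivation:
Step 0 (initial): 1 infected
Step 1: +4 new -> 5 infected
Step 2: +7 new -> 12 infected
Step 3: +8 new -> 20 infected
Step 4: +8 new -> 28 infected
Step 5: +7 new -> 35 infected
Step 6: +8 new -> 43 infected
Step 7: +5 new -> 48 infected
Step 8: +1 new -> 49 infected
Step 9: +1 new -> 50 infected
Step 10: +0 new -> 50 infected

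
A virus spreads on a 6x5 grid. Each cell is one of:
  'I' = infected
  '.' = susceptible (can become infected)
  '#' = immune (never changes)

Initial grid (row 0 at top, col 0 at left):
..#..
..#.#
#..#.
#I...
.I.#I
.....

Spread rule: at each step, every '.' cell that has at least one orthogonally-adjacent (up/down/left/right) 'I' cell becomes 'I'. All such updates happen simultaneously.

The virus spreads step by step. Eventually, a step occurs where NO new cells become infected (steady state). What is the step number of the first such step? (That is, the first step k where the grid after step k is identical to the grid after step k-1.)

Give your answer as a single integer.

Step 0 (initial): 3 infected
Step 1: +7 new -> 10 infected
Step 2: +7 new -> 17 infected
Step 3: +2 new -> 19 infected
Step 4: +1 new -> 20 infected
Step 5: +0 new -> 20 infected

Answer: 5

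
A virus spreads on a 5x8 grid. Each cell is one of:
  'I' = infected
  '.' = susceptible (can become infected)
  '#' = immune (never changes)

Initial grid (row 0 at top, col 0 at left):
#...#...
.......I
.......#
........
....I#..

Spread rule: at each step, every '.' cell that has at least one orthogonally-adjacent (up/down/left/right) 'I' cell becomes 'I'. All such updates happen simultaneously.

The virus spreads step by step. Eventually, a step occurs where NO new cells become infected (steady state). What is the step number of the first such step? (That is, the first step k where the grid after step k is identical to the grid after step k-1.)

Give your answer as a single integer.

Answer: 8

Derivation:
Step 0 (initial): 2 infected
Step 1: +4 new -> 6 infected
Step 2: +7 new -> 13 infected
Step 3: +7 new -> 20 infected
Step 4: +6 new -> 26 infected
Step 5: +5 new -> 31 infected
Step 6: +3 new -> 34 infected
Step 7: +2 new -> 36 infected
Step 8: +0 new -> 36 infected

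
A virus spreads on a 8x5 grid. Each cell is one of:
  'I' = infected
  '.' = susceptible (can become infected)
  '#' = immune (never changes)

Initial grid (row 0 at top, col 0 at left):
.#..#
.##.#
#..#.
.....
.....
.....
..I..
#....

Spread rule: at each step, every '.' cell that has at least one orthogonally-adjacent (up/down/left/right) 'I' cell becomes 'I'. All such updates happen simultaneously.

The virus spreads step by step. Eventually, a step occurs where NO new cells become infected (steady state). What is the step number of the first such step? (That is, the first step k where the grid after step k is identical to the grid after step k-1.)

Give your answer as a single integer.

Step 0 (initial): 1 infected
Step 1: +4 new -> 5 infected
Step 2: +7 new -> 12 infected
Step 3: +6 new -> 18 infected
Step 4: +5 new -> 23 infected
Step 5: +3 new -> 26 infected
Step 6: +1 new -> 27 infected
Step 7: +0 new -> 27 infected

Answer: 7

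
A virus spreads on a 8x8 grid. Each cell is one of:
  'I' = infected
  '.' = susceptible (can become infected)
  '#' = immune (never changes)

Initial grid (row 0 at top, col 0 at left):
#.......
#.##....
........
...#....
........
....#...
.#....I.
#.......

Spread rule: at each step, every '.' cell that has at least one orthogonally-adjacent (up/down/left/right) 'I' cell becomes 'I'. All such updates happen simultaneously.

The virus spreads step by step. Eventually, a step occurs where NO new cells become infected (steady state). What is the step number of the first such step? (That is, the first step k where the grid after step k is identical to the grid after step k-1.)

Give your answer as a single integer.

Step 0 (initial): 1 infected
Step 1: +4 new -> 5 infected
Step 2: +6 new -> 11 infected
Step 3: +5 new -> 16 infected
Step 4: +7 new -> 23 infected
Step 5: +7 new -> 30 infected
Step 6: +7 new -> 37 infected
Step 7: +7 new -> 44 infected
Step 8: +5 new -> 49 infected
Step 9: +3 new -> 52 infected
Step 10: +3 new -> 55 infected
Step 11: +1 new -> 56 infected
Step 12: +0 new -> 56 infected

Answer: 12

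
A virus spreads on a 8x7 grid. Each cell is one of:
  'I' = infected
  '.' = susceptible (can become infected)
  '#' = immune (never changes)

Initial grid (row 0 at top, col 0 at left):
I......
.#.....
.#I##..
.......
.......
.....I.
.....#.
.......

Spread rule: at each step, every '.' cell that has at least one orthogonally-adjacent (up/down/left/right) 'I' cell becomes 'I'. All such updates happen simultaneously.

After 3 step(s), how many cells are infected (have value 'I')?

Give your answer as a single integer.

Step 0 (initial): 3 infected
Step 1: +7 new -> 10 infected
Step 2: +12 new -> 22 infected
Step 3: +12 new -> 34 infected

Answer: 34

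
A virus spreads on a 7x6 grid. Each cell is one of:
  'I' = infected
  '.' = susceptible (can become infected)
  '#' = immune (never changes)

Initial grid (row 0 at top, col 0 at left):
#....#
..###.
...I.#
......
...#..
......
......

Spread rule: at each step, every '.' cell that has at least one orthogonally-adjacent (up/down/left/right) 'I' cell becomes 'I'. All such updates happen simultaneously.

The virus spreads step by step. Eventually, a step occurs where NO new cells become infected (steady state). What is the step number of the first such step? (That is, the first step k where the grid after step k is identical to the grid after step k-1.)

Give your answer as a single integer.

Step 0 (initial): 1 infected
Step 1: +3 new -> 4 infected
Step 2: +3 new -> 7 infected
Step 3: +6 new -> 13 infected
Step 4: +7 new -> 20 infected
Step 5: +7 new -> 27 infected
Step 6: +5 new -> 32 infected
Step 7: +2 new -> 34 infected
Step 8: +0 new -> 34 infected

Answer: 8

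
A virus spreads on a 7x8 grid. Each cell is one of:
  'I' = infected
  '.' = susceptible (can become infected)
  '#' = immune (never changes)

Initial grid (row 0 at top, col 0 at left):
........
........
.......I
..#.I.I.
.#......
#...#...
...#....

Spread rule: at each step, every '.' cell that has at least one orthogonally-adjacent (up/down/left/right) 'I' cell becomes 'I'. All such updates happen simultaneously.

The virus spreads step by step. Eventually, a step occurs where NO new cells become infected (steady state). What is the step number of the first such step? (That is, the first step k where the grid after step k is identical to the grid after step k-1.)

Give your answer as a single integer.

Step 0 (initial): 3 infected
Step 1: +8 new -> 11 infected
Step 2: +9 new -> 20 infected
Step 3: +10 new -> 30 infected
Step 4: +7 new -> 37 infected
Step 5: +7 new -> 44 infected
Step 6: +4 new -> 48 infected
Step 7: +3 new -> 51 infected
Step 8: +0 new -> 51 infected

Answer: 8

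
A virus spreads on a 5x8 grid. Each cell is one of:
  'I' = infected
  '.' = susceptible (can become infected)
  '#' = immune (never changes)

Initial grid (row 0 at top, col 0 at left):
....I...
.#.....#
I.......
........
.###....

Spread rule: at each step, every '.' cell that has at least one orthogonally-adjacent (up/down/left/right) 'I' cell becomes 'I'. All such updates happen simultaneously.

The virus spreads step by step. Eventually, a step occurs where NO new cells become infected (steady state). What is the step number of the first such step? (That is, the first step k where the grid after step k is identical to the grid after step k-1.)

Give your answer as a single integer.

Step 0 (initial): 2 infected
Step 1: +6 new -> 8 infected
Step 2: +9 new -> 17 infected
Step 3: +8 new -> 25 infected
Step 4: +4 new -> 29 infected
Step 5: +3 new -> 32 infected
Step 6: +2 new -> 34 infected
Step 7: +1 new -> 35 infected
Step 8: +0 new -> 35 infected

Answer: 8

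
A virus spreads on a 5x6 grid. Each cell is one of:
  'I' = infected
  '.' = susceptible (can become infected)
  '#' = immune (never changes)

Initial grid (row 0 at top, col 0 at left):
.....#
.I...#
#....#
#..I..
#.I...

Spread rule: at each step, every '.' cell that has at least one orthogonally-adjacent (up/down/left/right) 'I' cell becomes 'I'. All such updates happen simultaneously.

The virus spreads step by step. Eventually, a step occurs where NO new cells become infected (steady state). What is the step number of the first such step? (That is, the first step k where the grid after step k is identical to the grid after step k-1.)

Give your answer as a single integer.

Step 0 (initial): 3 infected
Step 1: +9 new -> 12 infected
Step 2: +8 new -> 20 infected
Step 3: +3 new -> 23 infected
Step 4: +1 new -> 24 infected
Step 5: +0 new -> 24 infected

Answer: 5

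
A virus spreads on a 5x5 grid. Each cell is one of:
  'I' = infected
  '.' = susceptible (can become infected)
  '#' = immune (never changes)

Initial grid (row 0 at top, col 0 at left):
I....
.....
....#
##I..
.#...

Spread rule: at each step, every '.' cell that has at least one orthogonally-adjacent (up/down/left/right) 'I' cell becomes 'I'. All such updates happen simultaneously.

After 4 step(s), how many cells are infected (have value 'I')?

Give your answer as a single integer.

Answer: 20

Derivation:
Step 0 (initial): 2 infected
Step 1: +5 new -> 7 infected
Step 2: +8 new -> 15 infected
Step 3: +3 new -> 18 infected
Step 4: +2 new -> 20 infected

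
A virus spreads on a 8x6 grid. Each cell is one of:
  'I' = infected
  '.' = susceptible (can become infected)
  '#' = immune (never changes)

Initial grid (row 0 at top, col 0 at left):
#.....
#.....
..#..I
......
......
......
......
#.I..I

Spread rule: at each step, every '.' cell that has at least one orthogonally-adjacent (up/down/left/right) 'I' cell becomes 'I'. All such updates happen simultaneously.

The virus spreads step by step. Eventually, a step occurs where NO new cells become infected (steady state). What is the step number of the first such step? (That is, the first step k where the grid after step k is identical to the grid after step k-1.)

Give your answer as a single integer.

Step 0 (initial): 3 infected
Step 1: +8 new -> 11 infected
Step 2: +10 new -> 21 infected
Step 3: +9 new -> 30 infected
Step 4: +6 new -> 36 infected
Step 5: +4 new -> 40 infected
Step 6: +3 new -> 43 infected
Step 7: +1 new -> 44 infected
Step 8: +0 new -> 44 infected

Answer: 8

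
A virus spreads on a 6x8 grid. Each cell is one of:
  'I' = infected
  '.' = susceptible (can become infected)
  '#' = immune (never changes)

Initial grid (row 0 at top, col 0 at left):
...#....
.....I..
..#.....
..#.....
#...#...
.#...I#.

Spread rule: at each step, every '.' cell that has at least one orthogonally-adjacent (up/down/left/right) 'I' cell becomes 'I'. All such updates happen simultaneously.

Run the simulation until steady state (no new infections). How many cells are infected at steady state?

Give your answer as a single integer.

Step 0 (initial): 2 infected
Step 1: +6 new -> 8 infected
Step 2: +9 new -> 17 infected
Step 3: +9 new -> 26 infected
Step 4: +6 new -> 32 infected
Step 5: +4 new -> 36 infected
Step 6: +3 new -> 39 infected
Step 7: +1 new -> 40 infected
Step 8: +0 new -> 40 infected

Answer: 40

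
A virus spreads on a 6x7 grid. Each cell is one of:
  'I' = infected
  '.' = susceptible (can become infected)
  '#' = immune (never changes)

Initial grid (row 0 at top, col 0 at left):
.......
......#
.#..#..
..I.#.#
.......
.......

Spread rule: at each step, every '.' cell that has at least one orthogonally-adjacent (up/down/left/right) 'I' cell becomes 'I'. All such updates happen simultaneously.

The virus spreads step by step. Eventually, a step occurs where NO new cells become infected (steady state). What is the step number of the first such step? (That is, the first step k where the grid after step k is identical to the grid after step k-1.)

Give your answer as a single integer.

Answer: 8

Derivation:
Step 0 (initial): 1 infected
Step 1: +4 new -> 5 infected
Step 2: +6 new -> 11 infected
Step 3: +8 new -> 19 infected
Step 4: +7 new -> 26 infected
Step 5: +6 new -> 32 infected
Step 6: +3 new -> 35 infected
Step 7: +2 new -> 37 infected
Step 8: +0 new -> 37 infected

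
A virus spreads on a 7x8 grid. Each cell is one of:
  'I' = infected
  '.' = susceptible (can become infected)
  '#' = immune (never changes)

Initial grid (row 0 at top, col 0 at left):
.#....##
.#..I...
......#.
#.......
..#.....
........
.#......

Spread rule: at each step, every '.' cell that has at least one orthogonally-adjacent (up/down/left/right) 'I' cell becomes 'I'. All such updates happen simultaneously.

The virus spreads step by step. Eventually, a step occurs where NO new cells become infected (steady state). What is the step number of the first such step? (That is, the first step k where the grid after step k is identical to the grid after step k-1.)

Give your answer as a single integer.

Answer: 10

Derivation:
Step 0 (initial): 1 infected
Step 1: +4 new -> 5 infected
Step 2: +7 new -> 12 infected
Step 3: +6 new -> 18 infected
Step 4: +7 new -> 25 infected
Step 5: +7 new -> 32 infected
Step 6: +7 new -> 39 infected
Step 7: +6 new -> 45 infected
Step 8: +2 new -> 47 infected
Step 9: +1 new -> 48 infected
Step 10: +0 new -> 48 infected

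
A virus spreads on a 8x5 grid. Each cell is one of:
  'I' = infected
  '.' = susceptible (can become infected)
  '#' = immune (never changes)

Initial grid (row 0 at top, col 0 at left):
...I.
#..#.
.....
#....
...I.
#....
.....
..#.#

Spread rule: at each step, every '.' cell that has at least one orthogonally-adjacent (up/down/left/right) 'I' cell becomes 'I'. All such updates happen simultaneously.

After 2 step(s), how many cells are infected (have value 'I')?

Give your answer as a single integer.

Answer: 18

Derivation:
Step 0 (initial): 2 infected
Step 1: +6 new -> 8 infected
Step 2: +10 new -> 18 infected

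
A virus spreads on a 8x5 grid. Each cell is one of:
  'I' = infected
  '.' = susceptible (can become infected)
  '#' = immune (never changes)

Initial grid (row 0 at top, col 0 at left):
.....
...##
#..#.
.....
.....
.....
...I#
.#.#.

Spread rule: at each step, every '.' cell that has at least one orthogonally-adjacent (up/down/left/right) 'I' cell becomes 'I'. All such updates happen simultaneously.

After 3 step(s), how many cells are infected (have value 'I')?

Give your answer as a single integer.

Step 0 (initial): 1 infected
Step 1: +2 new -> 3 infected
Step 2: +5 new -> 8 infected
Step 3: +5 new -> 13 infected

Answer: 13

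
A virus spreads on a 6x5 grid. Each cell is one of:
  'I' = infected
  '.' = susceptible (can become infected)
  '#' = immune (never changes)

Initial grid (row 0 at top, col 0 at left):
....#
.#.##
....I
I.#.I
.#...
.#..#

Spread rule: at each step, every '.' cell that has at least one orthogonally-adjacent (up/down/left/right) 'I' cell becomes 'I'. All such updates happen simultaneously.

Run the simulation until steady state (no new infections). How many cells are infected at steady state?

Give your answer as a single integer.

Answer: 22

Derivation:
Step 0 (initial): 3 infected
Step 1: +6 new -> 9 infected
Step 2: +5 new -> 14 infected
Step 3: +4 new -> 18 infected
Step 4: +3 new -> 21 infected
Step 5: +1 new -> 22 infected
Step 6: +0 new -> 22 infected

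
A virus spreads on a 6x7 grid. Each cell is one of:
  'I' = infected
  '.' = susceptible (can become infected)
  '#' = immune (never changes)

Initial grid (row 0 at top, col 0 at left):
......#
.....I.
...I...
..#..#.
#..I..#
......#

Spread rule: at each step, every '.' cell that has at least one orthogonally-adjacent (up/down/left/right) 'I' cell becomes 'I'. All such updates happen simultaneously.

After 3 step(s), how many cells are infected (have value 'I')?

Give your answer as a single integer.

Answer: 31

Derivation:
Step 0 (initial): 3 infected
Step 1: +11 new -> 14 infected
Step 2: +10 new -> 24 infected
Step 3: +7 new -> 31 infected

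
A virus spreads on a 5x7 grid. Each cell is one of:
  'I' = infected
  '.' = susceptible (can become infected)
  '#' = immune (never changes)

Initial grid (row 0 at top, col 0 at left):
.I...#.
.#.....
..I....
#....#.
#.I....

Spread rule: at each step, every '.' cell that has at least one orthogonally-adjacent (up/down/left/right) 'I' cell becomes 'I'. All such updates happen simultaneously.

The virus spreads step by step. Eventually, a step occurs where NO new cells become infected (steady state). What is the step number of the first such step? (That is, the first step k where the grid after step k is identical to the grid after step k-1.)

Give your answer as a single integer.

Answer: 7

Derivation:
Step 0 (initial): 3 infected
Step 1: +8 new -> 11 infected
Step 2: +8 new -> 19 infected
Step 3: +5 new -> 24 infected
Step 4: +3 new -> 27 infected
Step 5: +2 new -> 29 infected
Step 6: +1 new -> 30 infected
Step 7: +0 new -> 30 infected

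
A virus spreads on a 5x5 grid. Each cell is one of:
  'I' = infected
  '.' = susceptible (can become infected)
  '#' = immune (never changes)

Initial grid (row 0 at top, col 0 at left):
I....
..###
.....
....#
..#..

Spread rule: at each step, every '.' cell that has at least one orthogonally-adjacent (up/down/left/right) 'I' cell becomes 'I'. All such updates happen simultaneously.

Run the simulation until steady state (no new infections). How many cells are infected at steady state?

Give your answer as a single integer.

Step 0 (initial): 1 infected
Step 1: +2 new -> 3 infected
Step 2: +3 new -> 6 infected
Step 3: +3 new -> 9 infected
Step 4: +4 new -> 13 infected
Step 5: +3 new -> 16 infected
Step 6: +2 new -> 18 infected
Step 7: +1 new -> 19 infected
Step 8: +1 new -> 20 infected
Step 9: +0 new -> 20 infected

Answer: 20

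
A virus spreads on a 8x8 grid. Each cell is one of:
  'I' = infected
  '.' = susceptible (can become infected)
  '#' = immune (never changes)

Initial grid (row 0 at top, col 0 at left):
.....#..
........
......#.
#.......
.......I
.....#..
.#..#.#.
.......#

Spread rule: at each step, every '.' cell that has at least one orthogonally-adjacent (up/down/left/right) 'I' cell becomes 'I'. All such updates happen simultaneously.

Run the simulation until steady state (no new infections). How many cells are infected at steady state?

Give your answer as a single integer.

Step 0 (initial): 1 infected
Step 1: +3 new -> 4 infected
Step 2: +5 new -> 9 infected
Step 3: +3 new -> 12 infected
Step 4: +6 new -> 18 infected
Step 5: +6 new -> 24 infected
Step 6: +6 new -> 30 infected
Step 7: +8 new -> 38 infected
Step 8: +6 new -> 44 infected
Step 9: +6 new -> 50 infected
Step 10: +5 new -> 55 infected
Step 11: +1 new -> 56 infected
Step 12: +0 new -> 56 infected

Answer: 56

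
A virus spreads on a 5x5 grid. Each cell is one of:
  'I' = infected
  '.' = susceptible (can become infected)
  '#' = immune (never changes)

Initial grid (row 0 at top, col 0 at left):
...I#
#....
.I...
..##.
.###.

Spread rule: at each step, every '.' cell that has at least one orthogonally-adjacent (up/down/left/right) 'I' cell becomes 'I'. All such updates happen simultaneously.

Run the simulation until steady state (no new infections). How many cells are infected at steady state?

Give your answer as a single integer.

Answer: 18

Derivation:
Step 0 (initial): 2 infected
Step 1: +6 new -> 8 infected
Step 2: +5 new -> 13 infected
Step 3: +3 new -> 16 infected
Step 4: +1 new -> 17 infected
Step 5: +1 new -> 18 infected
Step 6: +0 new -> 18 infected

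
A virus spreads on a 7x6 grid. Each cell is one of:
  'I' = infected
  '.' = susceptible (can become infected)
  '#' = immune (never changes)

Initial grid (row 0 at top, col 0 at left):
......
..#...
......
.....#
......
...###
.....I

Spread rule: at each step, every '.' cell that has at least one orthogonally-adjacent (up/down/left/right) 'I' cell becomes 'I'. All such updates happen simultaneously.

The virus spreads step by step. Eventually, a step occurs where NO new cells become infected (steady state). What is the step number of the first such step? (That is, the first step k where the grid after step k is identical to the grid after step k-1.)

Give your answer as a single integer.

Answer: 13

Derivation:
Step 0 (initial): 1 infected
Step 1: +1 new -> 2 infected
Step 2: +1 new -> 3 infected
Step 3: +1 new -> 4 infected
Step 4: +2 new -> 6 infected
Step 5: +3 new -> 9 infected
Step 6: +4 new -> 13 infected
Step 7: +5 new -> 18 infected
Step 8: +5 new -> 23 infected
Step 9: +4 new -> 27 infected
Step 10: +5 new -> 32 infected
Step 11: +4 new -> 36 infected
Step 12: +1 new -> 37 infected
Step 13: +0 new -> 37 infected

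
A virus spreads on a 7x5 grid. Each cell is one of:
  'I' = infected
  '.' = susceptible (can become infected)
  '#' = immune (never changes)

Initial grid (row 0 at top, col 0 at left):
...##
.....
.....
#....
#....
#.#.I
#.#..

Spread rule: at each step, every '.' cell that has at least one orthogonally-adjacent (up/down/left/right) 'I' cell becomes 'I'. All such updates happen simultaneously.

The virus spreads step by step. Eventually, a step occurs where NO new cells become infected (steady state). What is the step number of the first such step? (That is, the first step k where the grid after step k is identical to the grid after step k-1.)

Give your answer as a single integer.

Step 0 (initial): 1 infected
Step 1: +3 new -> 4 infected
Step 2: +3 new -> 7 infected
Step 3: +3 new -> 10 infected
Step 4: +4 new -> 14 infected
Step 5: +4 new -> 18 infected
Step 6: +3 new -> 21 infected
Step 7: +3 new -> 24 infected
Step 8: +2 new -> 26 infected
Step 9: +1 new -> 27 infected
Step 10: +0 new -> 27 infected

Answer: 10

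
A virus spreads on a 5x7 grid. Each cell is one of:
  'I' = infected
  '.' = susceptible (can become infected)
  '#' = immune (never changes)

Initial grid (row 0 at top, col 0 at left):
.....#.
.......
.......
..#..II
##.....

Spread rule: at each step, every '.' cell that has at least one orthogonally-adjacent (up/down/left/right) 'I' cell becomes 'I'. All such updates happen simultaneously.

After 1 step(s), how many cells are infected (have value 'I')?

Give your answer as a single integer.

Answer: 7

Derivation:
Step 0 (initial): 2 infected
Step 1: +5 new -> 7 infected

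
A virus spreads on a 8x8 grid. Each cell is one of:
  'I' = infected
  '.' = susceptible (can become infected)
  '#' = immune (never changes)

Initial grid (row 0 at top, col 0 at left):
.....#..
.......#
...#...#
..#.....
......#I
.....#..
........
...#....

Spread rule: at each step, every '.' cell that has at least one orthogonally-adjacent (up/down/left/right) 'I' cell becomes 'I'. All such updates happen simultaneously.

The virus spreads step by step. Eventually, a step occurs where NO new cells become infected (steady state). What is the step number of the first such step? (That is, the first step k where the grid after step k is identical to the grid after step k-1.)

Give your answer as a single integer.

Step 0 (initial): 1 infected
Step 1: +2 new -> 3 infected
Step 2: +3 new -> 6 infected
Step 3: +4 new -> 10 infected
Step 4: +6 new -> 16 infected
Step 5: +7 new -> 23 infected
Step 6: +6 new -> 29 infected
Step 7: +5 new -> 34 infected
Step 8: +6 new -> 40 infected
Step 9: +8 new -> 48 infected
Step 10: +6 new -> 54 infected
Step 11: +2 new -> 56 infected
Step 12: +0 new -> 56 infected

Answer: 12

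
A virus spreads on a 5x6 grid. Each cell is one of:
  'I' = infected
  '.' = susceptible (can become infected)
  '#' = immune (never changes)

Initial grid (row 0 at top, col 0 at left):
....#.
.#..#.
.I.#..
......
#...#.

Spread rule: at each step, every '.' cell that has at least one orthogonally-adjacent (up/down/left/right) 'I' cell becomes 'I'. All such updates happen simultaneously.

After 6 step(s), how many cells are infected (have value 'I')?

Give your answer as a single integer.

Answer: 22

Derivation:
Step 0 (initial): 1 infected
Step 1: +3 new -> 4 infected
Step 2: +5 new -> 9 infected
Step 3: +5 new -> 14 infected
Step 4: +4 new -> 18 infected
Step 5: +2 new -> 20 infected
Step 6: +2 new -> 22 infected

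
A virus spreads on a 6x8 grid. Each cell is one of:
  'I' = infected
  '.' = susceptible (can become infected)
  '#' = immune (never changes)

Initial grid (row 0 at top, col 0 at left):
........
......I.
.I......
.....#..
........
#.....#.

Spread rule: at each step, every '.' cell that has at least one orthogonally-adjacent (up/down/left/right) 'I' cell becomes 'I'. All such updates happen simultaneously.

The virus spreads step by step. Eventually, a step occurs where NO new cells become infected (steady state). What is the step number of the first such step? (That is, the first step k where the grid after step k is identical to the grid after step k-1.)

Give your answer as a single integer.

Answer: 7

Derivation:
Step 0 (initial): 2 infected
Step 1: +8 new -> 10 infected
Step 2: +13 new -> 23 infected
Step 3: +11 new -> 34 infected
Step 4: +6 new -> 40 infected
Step 5: +4 new -> 44 infected
Step 6: +1 new -> 45 infected
Step 7: +0 new -> 45 infected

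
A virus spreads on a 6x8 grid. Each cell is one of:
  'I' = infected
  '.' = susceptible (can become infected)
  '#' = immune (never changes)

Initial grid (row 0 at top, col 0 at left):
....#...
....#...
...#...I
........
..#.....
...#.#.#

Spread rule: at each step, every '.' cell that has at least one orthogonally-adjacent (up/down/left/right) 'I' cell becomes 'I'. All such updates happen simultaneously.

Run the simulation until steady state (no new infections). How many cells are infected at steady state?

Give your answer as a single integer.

Step 0 (initial): 1 infected
Step 1: +3 new -> 4 infected
Step 2: +5 new -> 9 infected
Step 3: +5 new -> 14 infected
Step 4: +4 new -> 18 infected
Step 5: +2 new -> 20 infected
Step 6: +3 new -> 23 infected
Step 7: +2 new -> 25 infected
Step 8: +4 new -> 29 infected
Step 9: +6 new -> 35 infected
Step 10: +5 new -> 40 infected
Step 11: +1 new -> 41 infected
Step 12: +0 new -> 41 infected

Answer: 41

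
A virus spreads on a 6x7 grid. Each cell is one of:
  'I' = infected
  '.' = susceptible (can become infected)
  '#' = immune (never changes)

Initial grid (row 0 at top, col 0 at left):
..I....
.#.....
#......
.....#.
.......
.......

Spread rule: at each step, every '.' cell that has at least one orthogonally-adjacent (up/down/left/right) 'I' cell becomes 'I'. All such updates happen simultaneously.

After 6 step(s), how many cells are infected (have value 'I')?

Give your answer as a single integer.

Answer: 32

Derivation:
Step 0 (initial): 1 infected
Step 1: +3 new -> 4 infected
Step 2: +4 new -> 8 infected
Step 3: +6 new -> 14 infected
Step 4: +6 new -> 20 infected
Step 5: +7 new -> 27 infected
Step 6: +5 new -> 32 infected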